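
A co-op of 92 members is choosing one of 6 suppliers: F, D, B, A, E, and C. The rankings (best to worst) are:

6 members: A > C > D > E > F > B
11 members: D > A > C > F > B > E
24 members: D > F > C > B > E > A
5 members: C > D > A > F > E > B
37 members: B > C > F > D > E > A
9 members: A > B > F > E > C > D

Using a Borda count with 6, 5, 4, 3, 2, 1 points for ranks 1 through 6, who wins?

F: 6·2 + 11·3 + 24·5 + 5·3 + 37·4 + 9·4 = 364
D: 6·4 + 11·6 + 24·6 + 5·5 + 37·3 + 9·1 = 379
B: 6·1 + 11·2 + 24·3 + 5·1 + 37·6 + 9·5 = 372
A: 6·6 + 11·5 + 24·1 + 5·4 + 37·1 + 9·6 = 226
E: 6·3 + 11·1 + 24·2 + 5·2 + 37·2 + 9·3 = 188
C: 6·5 + 11·4 + 24·4 + 5·6 + 37·5 + 9·2 = 403
C has the highest Borda score (403).

C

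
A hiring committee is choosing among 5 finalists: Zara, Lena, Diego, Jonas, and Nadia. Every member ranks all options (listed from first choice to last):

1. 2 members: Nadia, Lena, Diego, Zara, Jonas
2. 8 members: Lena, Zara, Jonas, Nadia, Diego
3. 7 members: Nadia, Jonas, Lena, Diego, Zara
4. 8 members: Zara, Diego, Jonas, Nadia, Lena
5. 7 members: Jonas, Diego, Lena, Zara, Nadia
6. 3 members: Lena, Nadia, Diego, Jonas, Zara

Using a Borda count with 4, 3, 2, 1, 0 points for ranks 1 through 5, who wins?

Jonas

Zara: 2·1 + 8·3 + 7·0 + 8·4 + 7·1 + 3·0 = 65
Lena: 2·3 + 8·4 + 7·2 + 8·0 + 7·2 + 3·4 = 78
Diego: 2·2 + 8·0 + 7·1 + 8·3 + 7·3 + 3·2 = 62
Jonas: 2·0 + 8·2 + 7·3 + 8·2 + 7·4 + 3·1 = 84
Nadia: 2·4 + 8·1 + 7·4 + 8·1 + 7·0 + 3·3 = 61
Jonas has the highest Borda score (84).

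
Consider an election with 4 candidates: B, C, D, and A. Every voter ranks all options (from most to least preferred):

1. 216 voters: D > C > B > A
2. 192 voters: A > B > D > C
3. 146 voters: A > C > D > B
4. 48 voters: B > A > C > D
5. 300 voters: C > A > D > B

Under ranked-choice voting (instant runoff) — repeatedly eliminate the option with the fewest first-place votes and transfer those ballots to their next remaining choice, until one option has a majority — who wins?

Round 1: B 48, C 300, D 216, A 338. Eliminate B.
Round 2: C 300, D 216, A 386. Eliminate D.
Round 3: C 516, A 386. C has a majority.

C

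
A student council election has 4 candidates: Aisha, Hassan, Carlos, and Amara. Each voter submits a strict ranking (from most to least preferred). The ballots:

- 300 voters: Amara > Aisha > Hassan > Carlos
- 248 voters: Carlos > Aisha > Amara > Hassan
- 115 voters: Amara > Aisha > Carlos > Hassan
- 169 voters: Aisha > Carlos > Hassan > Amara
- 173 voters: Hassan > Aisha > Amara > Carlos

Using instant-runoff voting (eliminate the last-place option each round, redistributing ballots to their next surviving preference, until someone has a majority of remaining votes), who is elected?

Round 1: Aisha 169, Hassan 173, Carlos 248, Amara 415. Eliminate Aisha.
Round 2: Hassan 173, Carlos 417, Amara 415. Eliminate Hassan.
Round 3: Carlos 417, Amara 588. Amara has a majority.

Amara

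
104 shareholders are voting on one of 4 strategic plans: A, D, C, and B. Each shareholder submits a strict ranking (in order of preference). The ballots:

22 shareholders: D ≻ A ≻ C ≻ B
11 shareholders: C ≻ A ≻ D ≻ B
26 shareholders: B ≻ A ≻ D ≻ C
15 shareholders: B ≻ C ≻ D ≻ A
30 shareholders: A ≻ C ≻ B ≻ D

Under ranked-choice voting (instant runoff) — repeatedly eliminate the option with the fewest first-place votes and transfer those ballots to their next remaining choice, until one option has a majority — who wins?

Round 1: A 30, D 22, C 11, B 41. Eliminate C.
Round 2: A 41, D 22, B 41. Eliminate D.
Round 3: A 63, B 41. A has a majority.

A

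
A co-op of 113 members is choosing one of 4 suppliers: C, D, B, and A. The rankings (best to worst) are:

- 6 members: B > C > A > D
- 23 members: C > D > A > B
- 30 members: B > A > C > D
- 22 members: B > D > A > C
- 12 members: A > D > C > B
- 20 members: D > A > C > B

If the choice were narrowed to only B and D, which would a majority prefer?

Voters preferring B to D: 58; preferring D to B: 55.
B wins the head-to-head.

B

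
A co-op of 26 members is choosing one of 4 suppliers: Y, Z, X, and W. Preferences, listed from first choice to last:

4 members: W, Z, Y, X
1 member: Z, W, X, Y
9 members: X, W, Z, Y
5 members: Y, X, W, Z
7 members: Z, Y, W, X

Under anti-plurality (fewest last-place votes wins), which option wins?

Last-place votes: Y 10, Z 5, X 11, W 0.
W is ranked last by the fewest voters, so W wins.

W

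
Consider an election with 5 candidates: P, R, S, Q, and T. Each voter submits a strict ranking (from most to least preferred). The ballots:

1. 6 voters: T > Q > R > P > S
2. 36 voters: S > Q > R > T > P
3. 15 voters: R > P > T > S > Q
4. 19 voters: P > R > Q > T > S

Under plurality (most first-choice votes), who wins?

First-place votes: P 19, R 15, S 36, Q 0, T 6.
S has the most first-place votes.

S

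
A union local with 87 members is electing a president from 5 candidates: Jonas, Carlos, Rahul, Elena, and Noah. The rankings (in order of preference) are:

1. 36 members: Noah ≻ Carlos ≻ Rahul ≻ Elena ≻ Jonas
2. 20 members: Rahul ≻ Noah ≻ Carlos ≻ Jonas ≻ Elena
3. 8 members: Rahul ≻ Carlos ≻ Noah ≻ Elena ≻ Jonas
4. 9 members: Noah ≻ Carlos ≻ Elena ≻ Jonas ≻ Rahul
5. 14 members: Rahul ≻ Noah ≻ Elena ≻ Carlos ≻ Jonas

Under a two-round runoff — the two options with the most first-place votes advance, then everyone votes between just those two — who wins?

Round 1 first-place votes: Jonas 0, Carlos 0, Rahul 42, Elena 0, Noah 45.
Noah and Rahul advance.
Runoff: Noah is preferred to Rahul by 45 voters; Rahul by 42.
Noah wins the runoff.

Noah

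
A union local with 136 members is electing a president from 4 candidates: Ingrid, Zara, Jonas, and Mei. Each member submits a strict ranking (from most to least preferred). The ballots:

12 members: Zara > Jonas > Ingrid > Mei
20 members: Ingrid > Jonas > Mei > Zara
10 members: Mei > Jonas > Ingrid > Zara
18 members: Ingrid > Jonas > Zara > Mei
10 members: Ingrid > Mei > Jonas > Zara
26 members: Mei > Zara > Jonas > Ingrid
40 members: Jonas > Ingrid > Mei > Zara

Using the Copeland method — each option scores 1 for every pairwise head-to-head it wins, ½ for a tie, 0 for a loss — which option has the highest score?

Ingrid: beats Zara and Mei; loses to Jonas → score 2.
Zara: loses to Ingrid, Jonas, and Mei → score 0.
Jonas: beats Ingrid, Zara, and Mei → score 3.
Mei: beats Zara; loses to Ingrid and Jonas → score 1.
Jonas has the best pairwise record.

Jonas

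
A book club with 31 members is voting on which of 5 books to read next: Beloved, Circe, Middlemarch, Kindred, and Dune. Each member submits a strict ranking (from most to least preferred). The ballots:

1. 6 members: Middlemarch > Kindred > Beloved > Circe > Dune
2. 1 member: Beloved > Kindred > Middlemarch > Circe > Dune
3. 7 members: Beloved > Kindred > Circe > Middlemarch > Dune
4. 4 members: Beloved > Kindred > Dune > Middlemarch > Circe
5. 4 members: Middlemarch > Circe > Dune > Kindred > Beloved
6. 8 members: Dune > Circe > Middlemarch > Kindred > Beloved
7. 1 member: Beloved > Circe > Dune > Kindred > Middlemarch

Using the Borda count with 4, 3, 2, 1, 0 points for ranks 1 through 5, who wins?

Middlemarch

Beloved: 6·2 + 1·4 + 7·4 + 4·4 + 4·0 + 8·0 + 1·4 = 64
Circe: 6·1 + 1·1 + 7·2 + 4·0 + 4·3 + 8·3 + 1·3 = 60
Middlemarch: 6·4 + 1·2 + 7·1 + 4·1 + 4·4 + 8·2 + 1·0 = 69
Kindred: 6·3 + 1·3 + 7·3 + 4·3 + 4·1 + 8·1 + 1·1 = 67
Dune: 6·0 + 1·0 + 7·0 + 4·2 + 4·2 + 8·4 + 1·2 = 50
Middlemarch has the highest Borda score (69).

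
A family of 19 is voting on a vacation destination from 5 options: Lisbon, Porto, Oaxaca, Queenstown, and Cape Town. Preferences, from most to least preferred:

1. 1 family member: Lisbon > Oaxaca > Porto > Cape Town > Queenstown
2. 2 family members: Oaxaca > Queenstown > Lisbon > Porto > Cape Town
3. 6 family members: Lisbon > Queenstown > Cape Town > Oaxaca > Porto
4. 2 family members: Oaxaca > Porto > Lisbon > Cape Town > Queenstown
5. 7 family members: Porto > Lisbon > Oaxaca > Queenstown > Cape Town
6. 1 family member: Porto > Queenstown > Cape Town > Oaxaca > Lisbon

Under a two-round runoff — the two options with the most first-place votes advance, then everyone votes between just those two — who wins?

Round 1 first-place votes: Lisbon 7, Porto 8, Oaxaca 4, Queenstown 0, Cape Town 0.
Porto and Lisbon advance.
Runoff: Porto is preferred to Lisbon by 10 voters; Lisbon by 9.
Porto wins the runoff.

Porto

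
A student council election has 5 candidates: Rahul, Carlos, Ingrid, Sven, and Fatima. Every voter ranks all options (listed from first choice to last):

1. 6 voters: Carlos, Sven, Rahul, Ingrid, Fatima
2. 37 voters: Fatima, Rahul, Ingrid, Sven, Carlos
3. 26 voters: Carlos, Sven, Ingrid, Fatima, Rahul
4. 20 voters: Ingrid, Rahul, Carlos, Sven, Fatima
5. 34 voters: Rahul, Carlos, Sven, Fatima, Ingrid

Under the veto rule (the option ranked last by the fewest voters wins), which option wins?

Last-place votes: Rahul 26, Carlos 37, Ingrid 34, Sven 0, Fatima 26.
Sven is ranked last by the fewest voters, so Sven wins.

Sven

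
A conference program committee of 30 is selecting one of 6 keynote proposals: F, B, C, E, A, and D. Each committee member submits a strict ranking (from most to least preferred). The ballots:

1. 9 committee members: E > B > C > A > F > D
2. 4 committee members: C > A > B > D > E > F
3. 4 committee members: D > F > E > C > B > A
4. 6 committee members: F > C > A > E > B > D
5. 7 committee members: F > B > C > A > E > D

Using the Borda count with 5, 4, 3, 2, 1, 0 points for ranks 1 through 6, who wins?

C

F: 9·1 + 4·0 + 4·4 + 6·5 + 7·5 = 90
B: 9·4 + 4·3 + 4·1 + 6·1 + 7·4 = 86
C: 9·3 + 4·5 + 4·2 + 6·4 + 7·3 = 100
E: 9·5 + 4·1 + 4·3 + 6·2 + 7·1 = 80
A: 9·2 + 4·4 + 4·0 + 6·3 + 7·2 = 66
D: 9·0 + 4·2 + 4·5 + 6·0 + 7·0 = 28
C has the highest Borda score (100).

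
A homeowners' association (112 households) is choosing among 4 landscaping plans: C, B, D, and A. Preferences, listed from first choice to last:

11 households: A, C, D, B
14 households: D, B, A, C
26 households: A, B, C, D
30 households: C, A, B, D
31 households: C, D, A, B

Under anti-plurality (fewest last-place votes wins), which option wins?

Last-place votes: C 14, B 42, D 56, A 0.
A is ranked last by the fewest voters, so A wins.

A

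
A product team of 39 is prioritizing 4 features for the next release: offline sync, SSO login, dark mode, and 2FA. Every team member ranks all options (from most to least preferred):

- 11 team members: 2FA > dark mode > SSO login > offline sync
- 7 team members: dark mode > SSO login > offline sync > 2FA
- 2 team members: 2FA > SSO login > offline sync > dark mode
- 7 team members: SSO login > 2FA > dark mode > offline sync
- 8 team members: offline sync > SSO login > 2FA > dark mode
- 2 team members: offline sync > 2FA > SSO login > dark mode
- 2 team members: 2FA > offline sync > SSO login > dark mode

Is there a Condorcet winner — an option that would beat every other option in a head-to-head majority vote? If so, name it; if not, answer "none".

SSO login vs offline sync: 27–12 for SSO login.
SSO login vs dark mode: 21–18 for SSO login.
SSO login vs 2FA: 22–17 for SSO login.
SSO login beats every other option head-to-head.

SSO login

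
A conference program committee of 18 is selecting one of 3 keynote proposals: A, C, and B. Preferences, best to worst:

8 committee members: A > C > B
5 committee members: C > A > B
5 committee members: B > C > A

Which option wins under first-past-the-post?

A

First-place votes: A 8, C 5, B 5.
A has the most first-place votes.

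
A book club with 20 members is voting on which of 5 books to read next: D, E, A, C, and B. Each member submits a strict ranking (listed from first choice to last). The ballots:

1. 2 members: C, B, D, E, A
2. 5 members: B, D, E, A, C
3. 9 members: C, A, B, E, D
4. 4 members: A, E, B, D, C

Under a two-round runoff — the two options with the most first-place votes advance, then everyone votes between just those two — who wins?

Round 1 first-place votes: D 0, E 0, A 4, C 11, B 5.
C and B advance.
Runoff: C is preferred to B by 11 voters; B by 9.
C wins the runoff.

C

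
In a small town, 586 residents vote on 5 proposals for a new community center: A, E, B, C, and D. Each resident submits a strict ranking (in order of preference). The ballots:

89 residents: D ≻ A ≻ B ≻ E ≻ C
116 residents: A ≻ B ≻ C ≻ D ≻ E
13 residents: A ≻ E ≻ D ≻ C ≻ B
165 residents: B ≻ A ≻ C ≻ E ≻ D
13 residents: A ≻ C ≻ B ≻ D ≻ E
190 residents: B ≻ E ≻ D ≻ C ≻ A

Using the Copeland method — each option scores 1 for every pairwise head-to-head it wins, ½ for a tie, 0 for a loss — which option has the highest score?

B

A: beats E, C, and D; loses to B → score 3.
E: beats D; loses to A, B, and C → score 1.
B: beats A, E, C, and D → score 4.
C: beats E and D; loses to A and B → score 2.
D: loses to A, E, B, and C → score 0.
B has the best pairwise record.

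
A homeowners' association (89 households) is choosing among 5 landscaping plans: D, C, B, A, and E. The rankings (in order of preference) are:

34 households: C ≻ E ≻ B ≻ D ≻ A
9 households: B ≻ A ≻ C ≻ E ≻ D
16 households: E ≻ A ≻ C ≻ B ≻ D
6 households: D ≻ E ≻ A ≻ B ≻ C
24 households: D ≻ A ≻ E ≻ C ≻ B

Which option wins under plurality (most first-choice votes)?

First-place votes: D 30, C 34, B 9, A 0, E 16.
C has the most first-place votes.

C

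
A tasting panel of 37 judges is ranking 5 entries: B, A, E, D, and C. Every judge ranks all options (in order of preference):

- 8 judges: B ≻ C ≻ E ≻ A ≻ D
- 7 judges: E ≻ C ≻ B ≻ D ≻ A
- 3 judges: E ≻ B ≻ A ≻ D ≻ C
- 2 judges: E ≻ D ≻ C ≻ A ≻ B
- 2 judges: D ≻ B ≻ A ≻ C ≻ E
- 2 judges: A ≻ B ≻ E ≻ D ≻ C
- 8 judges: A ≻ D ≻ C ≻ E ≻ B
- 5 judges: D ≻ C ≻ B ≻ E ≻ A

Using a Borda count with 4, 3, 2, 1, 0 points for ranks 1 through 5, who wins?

C

B: 8·4 + 7·2 + 3·3 + 2·0 + 2·3 + 2·3 + 8·0 + 5·2 = 77
A: 8·1 + 7·0 + 3·2 + 2·1 + 2·2 + 2·4 + 8·4 + 5·0 = 60
E: 8·2 + 7·4 + 3·4 + 2·4 + 2·0 + 2·2 + 8·1 + 5·1 = 81
D: 8·0 + 7·1 + 3·1 + 2·3 + 2·4 + 2·1 + 8·3 + 5·4 = 70
C: 8·3 + 7·3 + 3·0 + 2·2 + 2·1 + 2·0 + 8·2 + 5·3 = 82
C has the highest Borda score (82).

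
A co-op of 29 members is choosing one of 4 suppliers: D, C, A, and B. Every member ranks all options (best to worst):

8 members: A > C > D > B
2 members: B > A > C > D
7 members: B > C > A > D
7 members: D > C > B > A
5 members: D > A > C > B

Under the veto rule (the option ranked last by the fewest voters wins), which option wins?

Last-place votes: D 9, C 0, A 7, B 13.
C is ranked last by the fewest voters, so C wins.

C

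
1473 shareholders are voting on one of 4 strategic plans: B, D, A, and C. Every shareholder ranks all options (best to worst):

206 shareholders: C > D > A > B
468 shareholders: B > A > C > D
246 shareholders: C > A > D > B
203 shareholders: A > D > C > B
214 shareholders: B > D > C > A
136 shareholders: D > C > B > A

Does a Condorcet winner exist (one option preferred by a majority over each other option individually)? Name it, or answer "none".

C

C vs B: 791–682 for C.
C vs D: 920–553 for C.
C vs A: 802–671 for C.
C beats every other option head-to-head.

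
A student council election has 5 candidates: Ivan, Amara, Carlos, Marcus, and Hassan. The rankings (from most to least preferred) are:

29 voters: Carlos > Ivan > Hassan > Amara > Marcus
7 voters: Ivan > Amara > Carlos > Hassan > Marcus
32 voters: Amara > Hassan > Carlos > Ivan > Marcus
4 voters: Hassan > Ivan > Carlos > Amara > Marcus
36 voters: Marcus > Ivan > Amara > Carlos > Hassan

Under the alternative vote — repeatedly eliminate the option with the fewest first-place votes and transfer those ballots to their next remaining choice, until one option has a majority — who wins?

Amara

Round 1: Ivan 7, Amara 32, Carlos 29, Marcus 36, Hassan 4. Eliminate Hassan.
Round 2: Ivan 11, Amara 32, Carlos 29, Marcus 36. Eliminate Ivan.
Round 3: Amara 39, Carlos 33, Marcus 36. Eliminate Carlos.
Round 4: Amara 72, Marcus 36. Amara has a majority.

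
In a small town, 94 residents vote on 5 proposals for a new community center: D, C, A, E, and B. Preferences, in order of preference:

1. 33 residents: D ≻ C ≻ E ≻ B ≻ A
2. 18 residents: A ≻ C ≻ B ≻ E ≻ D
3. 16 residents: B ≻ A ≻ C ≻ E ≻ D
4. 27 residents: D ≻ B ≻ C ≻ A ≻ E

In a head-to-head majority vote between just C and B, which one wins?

Voters preferring C to B: 51; preferring B to C: 43.
C wins the head-to-head.

C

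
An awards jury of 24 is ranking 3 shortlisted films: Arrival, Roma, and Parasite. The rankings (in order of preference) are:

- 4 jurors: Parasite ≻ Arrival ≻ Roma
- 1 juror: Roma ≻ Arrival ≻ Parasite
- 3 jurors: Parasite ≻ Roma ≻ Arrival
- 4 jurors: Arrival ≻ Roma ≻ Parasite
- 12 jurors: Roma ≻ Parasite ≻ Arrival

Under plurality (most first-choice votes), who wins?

First-place votes: Arrival 4, Roma 13, Parasite 7.
Roma has the most first-place votes.

Roma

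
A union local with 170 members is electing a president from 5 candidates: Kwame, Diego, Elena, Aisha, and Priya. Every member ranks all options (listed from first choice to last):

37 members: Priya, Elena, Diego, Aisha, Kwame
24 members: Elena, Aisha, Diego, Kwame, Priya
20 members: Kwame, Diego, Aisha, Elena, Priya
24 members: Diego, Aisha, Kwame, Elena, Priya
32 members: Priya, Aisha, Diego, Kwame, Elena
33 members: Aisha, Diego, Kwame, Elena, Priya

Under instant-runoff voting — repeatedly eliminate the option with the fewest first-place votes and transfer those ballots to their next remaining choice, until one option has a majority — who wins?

Round 1: Kwame 20, Diego 24, Elena 24, Aisha 33, Priya 69. Eliminate Kwame.
Round 2: Diego 44, Elena 24, Aisha 33, Priya 69. Eliminate Elena.
Round 3: Diego 44, Aisha 57, Priya 69. Eliminate Diego.
Round 4: Aisha 101, Priya 69. Aisha has a majority.

Aisha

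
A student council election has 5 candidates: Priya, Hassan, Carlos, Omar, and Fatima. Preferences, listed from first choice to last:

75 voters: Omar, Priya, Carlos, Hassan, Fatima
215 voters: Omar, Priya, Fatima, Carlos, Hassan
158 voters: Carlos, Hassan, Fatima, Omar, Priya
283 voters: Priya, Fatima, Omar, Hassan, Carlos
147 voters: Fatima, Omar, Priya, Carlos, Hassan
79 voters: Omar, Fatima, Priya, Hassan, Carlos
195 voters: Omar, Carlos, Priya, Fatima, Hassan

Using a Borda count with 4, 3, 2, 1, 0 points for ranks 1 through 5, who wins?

Priya: 75·3 + 215·3 + 158·0 + 283·4 + 147·2 + 79·2 + 195·2 = 2844
Hassan: 75·1 + 215·0 + 158·3 + 283·1 + 147·0 + 79·1 + 195·0 = 911
Carlos: 75·2 + 215·1 + 158·4 + 283·0 + 147·1 + 79·0 + 195·3 = 1729
Omar: 75·4 + 215·4 + 158·1 + 283·2 + 147·3 + 79·4 + 195·4 = 3421
Fatima: 75·0 + 215·2 + 158·2 + 283·3 + 147·4 + 79·3 + 195·1 = 2615
Omar has the highest Borda score (3421).

Omar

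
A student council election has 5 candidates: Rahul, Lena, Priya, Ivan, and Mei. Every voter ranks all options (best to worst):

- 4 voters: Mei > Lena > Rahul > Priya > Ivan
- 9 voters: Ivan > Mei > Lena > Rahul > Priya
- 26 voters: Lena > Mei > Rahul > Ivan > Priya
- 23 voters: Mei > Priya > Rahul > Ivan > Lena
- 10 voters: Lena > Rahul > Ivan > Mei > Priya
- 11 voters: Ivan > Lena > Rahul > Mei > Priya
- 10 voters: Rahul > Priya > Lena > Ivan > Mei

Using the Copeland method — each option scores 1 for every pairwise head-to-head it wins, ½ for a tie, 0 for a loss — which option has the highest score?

Lena

Rahul: beats Priya and Ivan; loses to Lena and Mei → score 2.
Lena: beats Rahul, Priya, Ivan, and Mei → score 4.
Priya: loses to Rahul, Lena, Ivan, and Mei → score 0.
Ivan: beats Priya; loses to Rahul, Lena, and Mei → score 1.
Mei: beats Rahul, Priya, and Ivan; loses to Lena → score 3.
Lena has the best pairwise record.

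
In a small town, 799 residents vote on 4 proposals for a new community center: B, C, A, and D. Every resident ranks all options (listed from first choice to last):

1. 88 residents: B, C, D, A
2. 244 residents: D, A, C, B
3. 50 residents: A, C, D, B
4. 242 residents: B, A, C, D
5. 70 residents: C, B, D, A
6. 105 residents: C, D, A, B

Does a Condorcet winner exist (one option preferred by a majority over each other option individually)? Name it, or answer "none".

none

Checking pairwise contests:
C beats B 469–330.
A beats C 536–263.
B beats A 400–399.
B beats D 400–399.
Every option loses at least one head-to-head, so there is no Condorcet winner.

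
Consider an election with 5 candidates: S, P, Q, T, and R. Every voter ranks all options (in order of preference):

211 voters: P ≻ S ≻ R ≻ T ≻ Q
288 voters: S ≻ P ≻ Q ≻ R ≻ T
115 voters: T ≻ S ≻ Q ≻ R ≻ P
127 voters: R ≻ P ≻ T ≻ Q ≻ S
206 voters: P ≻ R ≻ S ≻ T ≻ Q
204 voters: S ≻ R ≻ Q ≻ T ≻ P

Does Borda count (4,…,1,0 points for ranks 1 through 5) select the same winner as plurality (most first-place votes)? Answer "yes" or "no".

yes

Borda — scores: S 3358, P 2913, Q 1341, T 1335, R 2563. Winner: S.
Plurality — first-place votes: S 492, P 417, Q 0, T 115, R 127. Winner: S.
The two methods agree.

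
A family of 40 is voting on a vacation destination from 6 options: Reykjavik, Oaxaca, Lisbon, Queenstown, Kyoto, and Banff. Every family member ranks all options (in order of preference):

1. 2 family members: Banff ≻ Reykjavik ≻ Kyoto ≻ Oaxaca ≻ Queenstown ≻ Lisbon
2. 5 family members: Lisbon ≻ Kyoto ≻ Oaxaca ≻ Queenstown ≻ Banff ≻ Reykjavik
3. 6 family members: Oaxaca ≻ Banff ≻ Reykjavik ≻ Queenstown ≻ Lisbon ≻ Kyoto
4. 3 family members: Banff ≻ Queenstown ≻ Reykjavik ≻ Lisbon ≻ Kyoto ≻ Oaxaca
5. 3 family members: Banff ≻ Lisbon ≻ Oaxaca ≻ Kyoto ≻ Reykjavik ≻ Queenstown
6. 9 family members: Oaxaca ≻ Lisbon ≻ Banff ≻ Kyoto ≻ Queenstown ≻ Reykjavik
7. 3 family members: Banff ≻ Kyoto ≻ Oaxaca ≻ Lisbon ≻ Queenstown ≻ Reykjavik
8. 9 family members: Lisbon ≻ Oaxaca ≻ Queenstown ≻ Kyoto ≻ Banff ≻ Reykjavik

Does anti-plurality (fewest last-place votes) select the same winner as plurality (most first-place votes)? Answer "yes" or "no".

no

Anti-plurality — last-place votes: Reykjavik 26, Oaxaca 3, Lisbon 2, Queenstown 3, Kyoto 6, Banff 0. Winner: Banff.
Plurality — first-place votes: Reykjavik 0, Oaxaca 15, Lisbon 14, Queenstown 0, Kyoto 0, Banff 11. Winner: Oaxaca.
The two methods disagree.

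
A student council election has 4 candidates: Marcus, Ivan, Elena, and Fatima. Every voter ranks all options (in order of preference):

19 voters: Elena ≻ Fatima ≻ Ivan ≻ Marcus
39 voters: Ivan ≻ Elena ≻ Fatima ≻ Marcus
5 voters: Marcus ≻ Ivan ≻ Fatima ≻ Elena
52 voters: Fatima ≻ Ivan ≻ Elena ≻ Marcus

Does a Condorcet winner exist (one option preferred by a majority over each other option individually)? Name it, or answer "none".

Checking pairwise contests:
Ivan beats Marcus 110–5.
Fatima beats Ivan 71–44.
Ivan beats Elena 96–19.
Elena beats Fatima 58–57.
Every option loses at least one head-to-head, so there is no Condorcet winner.

none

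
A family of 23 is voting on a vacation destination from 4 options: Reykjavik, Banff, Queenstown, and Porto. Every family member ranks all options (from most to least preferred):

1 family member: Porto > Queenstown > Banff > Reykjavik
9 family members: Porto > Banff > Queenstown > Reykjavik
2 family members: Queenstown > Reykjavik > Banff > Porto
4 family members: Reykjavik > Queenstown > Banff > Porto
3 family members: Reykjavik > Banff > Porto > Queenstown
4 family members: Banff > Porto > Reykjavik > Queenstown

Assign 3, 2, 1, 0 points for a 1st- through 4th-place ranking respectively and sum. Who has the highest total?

Reykjavik: 1·0 + 9·0 + 2·2 + 4·3 + 3·3 + 4·1 = 29
Banff: 1·1 + 9·2 + 2·1 + 4·1 + 3·2 + 4·3 = 43
Queenstown: 1·2 + 9·1 + 2·3 + 4·2 + 3·0 + 4·0 = 25
Porto: 1·3 + 9·3 + 2·0 + 4·0 + 3·1 + 4·2 = 41
Banff has the highest Borda score (43).

Banff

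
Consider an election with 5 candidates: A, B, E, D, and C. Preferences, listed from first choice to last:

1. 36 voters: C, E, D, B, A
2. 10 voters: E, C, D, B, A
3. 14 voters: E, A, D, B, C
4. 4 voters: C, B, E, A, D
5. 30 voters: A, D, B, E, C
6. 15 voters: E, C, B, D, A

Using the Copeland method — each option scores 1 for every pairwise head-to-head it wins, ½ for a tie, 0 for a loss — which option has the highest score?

E

A: loses to B, E, D, and C → score 0.
B: beats A; loses to E, D, and C → score 1.
E: beats A, B, D, and C → score 4.
D: beats A and B; loses to E and C → score 2.
C: beats A, B, and D; loses to E → score 3.
E has the best pairwise record.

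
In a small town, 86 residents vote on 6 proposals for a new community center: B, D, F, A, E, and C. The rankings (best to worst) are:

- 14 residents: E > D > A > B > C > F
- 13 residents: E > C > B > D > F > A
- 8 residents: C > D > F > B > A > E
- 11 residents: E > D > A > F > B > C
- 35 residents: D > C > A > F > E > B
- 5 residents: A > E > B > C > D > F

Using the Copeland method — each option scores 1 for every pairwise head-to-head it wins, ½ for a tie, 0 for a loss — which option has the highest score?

B: loses to D, F, A, E, and C → score 0.
D: beats B, F, A, and C; ties E → score 4.5.
F: beats B; ties E; loses to D, A, and C → score 1.5.
A: beats B, F, and E; loses to D and C → score 3.
E: beats B; ties D, F, and C; loses to A → score 2.5.
C: beats B, F, and A; ties E; loses to D → score 3.5.
D has the best pairwise record.

D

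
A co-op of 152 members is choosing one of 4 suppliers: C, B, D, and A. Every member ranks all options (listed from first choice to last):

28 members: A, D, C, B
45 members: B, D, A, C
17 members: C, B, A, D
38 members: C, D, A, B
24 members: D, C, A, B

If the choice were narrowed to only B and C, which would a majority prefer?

Voters preferring B to C: 45; preferring C to B: 107.
C wins the head-to-head.

C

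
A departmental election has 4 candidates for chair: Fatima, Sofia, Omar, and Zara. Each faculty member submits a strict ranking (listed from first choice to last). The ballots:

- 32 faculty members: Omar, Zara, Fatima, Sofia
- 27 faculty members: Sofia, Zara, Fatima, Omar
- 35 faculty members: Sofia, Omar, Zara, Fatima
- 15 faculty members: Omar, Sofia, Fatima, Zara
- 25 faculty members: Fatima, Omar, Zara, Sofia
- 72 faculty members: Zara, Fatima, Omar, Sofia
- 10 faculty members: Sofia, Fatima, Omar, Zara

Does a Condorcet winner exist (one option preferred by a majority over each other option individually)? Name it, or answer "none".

Checking pairwise contests:
Zara beats Fatima 166–50.
Fatima beats Sofia 129–87.
Fatima beats Omar 134–82.
Omar beats Zara 117–99.
Every option loses at least one head-to-head, so there is no Condorcet winner.

none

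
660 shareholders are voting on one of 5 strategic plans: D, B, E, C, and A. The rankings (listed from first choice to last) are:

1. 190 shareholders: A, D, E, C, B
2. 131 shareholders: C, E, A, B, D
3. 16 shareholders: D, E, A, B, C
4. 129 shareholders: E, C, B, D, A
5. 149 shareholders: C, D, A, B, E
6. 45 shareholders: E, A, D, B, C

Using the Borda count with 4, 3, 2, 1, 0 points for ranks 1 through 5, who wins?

C

D: 190·3 + 131·0 + 16·4 + 129·1 + 149·3 + 45·2 = 1300
B: 190·0 + 131·1 + 16·1 + 129·2 + 149·1 + 45·1 = 599
E: 190·2 + 131·3 + 16·3 + 129·4 + 149·0 + 45·4 = 1517
C: 190·1 + 131·4 + 16·0 + 129·3 + 149·4 + 45·0 = 1697
A: 190·4 + 131·2 + 16·2 + 129·0 + 149·2 + 45·3 = 1487
C has the highest Borda score (1697).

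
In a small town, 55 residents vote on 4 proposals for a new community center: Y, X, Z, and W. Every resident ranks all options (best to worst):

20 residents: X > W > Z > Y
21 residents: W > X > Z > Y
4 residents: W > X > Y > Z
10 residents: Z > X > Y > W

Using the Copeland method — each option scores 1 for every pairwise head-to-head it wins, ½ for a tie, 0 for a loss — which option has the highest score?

X

Y: loses to X, Z, and W → score 0.
X: beats Y, Z, and W → score 3.
Z: beats Y; loses to X and W → score 1.
W: beats Y and Z; loses to X → score 2.
X has the best pairwise record.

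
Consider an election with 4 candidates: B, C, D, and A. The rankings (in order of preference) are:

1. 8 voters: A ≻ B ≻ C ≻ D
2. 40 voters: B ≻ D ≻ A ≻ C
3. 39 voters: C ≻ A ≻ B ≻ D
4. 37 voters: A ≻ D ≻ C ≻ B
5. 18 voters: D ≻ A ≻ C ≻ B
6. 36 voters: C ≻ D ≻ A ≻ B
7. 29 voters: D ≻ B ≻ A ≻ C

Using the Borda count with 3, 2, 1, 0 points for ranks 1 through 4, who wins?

D

B: 8·2 + 40·3 + 39·1 + 37·0 + 18·0 + 36·0 + 29·2 = 233
C: 8·1 + 40·0 + 39·3 + 37·1 + 18·1 + 36·3 + 29·0 = 288
D: 8·0 + 40·2 + 39·0 + 37·2 + 18·3 + 36·2 + 29·3 = 367
A: 8·3 + 40·1 + 39·2 + 37·3 + 18·2 + 36·1 + 29·1 = 354
D has the highest Borda score (367).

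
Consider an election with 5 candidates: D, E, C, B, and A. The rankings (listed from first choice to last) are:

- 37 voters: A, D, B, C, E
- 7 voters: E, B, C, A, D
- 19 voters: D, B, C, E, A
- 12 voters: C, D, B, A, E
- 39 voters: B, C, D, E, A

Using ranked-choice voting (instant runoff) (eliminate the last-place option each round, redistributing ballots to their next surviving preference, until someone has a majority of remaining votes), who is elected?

B

Round 1: D 19, E 7, C 12, B 39, A 37. Eliminate E.
Round 2: D 19, C 12, B 46, A 37. Eliminate C.
Round 3: D 31, B 46, A 37. Eliminate D.
Round 4: B 77, A 37. B has a majority.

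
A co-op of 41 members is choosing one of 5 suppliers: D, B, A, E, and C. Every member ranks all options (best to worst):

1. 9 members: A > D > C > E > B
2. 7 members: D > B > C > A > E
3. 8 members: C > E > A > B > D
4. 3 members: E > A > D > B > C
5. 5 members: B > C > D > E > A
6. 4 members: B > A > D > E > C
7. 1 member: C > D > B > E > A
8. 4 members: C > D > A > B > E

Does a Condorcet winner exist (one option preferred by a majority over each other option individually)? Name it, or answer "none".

Checking pairwise contests:
A beats D 24–17.
D beats B 24–17.
C beats A 25–16.
D beats E 30–11.
D beats C 23–18.
Every option loses at least one head-to-head, so there is no Condorcet winner.

none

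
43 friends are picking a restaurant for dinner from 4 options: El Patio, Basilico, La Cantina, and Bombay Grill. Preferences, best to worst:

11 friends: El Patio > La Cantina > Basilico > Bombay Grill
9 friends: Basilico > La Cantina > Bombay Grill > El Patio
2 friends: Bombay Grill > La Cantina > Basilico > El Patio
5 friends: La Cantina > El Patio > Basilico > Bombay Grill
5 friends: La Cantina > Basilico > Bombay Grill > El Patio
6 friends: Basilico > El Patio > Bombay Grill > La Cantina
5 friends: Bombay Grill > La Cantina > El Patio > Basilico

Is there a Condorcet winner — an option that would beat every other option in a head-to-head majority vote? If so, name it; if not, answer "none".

La Cantina

La Cantina vs El Patio: 26–17 for La Cantina.
La Cantina vs Basilico: 28–15 for La Cantina.
La Cantina vs Bombay Grill: 30–13 for La Cantina.
La Cantina beats every other option head-to-head.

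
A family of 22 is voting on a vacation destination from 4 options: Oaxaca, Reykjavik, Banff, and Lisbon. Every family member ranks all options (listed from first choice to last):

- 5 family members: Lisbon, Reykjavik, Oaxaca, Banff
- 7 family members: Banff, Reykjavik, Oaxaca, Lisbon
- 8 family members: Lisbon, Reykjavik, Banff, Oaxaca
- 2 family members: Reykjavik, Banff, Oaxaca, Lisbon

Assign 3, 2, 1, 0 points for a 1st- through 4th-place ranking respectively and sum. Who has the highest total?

Reykjavik

Oaxaca: 5·1 + 7·1 + 8·0 + 2·1 = 14
Reykjavik: 5·2 + 7·2 + 8·2 + 2·3 = 46
Banff: 5·0 + 7·3 + 8·1 + 2·2 = 33
Lisbon: 5·3 + 7·0 + 8·3 + 2·0 = 39
Reykjavik has the highest Borda score (46).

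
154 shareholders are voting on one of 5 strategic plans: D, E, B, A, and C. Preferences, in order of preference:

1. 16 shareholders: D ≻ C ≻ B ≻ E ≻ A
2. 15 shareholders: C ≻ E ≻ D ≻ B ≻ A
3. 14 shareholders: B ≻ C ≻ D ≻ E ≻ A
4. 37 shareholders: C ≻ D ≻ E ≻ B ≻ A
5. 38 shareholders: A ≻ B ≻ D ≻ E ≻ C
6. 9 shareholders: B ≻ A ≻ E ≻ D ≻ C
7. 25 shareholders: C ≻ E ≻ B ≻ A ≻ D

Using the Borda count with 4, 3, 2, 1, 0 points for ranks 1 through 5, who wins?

D: 16·4 + 15·2 + 14·2 + 37·3 + 38·2 + 9·1 + 25·0 = 318
E: 16·1 + 15·3 + 14·1 + 37·2 + 38·1 + 9·2 + 25·3 = 280
B: 16·2 + 15·1 + 14·4 + 37·1 + 38·3 + 9·4 + 25·2 = 340
A: 16·0 + 15·0 + 14·0 + 37·0 + 38·4 + 9·3 + 25·1 = 204
C: 16·3 + 15·4 + 14·3 + 37·4 + 38·0 + 9·0 + 25·4 = 398
C has the highest Borda score (398).

C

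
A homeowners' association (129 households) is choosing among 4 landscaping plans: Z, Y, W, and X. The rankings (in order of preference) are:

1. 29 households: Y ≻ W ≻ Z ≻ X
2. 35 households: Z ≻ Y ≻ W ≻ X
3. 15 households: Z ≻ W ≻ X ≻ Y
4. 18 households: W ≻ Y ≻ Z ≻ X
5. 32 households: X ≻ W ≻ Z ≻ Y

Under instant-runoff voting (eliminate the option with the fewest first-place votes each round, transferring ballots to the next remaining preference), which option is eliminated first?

Round 1: Z 50, Y 29, W 18, X 32. Eliminate W.

W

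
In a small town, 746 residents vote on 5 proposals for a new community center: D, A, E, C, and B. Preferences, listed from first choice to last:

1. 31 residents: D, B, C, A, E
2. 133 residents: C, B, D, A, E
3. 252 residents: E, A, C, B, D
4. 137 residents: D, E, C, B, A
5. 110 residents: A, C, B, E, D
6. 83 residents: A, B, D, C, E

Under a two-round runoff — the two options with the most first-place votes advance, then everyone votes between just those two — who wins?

E

Round 1 first-place votes: D 168, A 193, E 252, C 133, B 0.
E and A advance.
Runoff: E is preferred to A by 389 voters; A by 357.
E wins the runoff.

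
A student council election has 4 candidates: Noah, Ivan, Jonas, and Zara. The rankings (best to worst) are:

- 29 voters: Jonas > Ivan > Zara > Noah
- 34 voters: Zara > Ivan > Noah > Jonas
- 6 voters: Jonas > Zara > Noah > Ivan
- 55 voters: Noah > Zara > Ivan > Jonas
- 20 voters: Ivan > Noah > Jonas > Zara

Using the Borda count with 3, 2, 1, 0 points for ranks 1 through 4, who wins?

Zara

Noah: 29·0 + 34·1 + 6·1 + 55·3 + 20·2 = 245
Ivan: 29·2 + 34·2 + 6·0 + 55·1 + 20·3 = 241
Jonas: 29·3 + 34·0 + 6·3 + 55·0 + 20·1 = 125
Zara: 29·1 + 34·3 + 6·2 + 55·2 + 20·0 = 253
Zara has the highest Borda score (253).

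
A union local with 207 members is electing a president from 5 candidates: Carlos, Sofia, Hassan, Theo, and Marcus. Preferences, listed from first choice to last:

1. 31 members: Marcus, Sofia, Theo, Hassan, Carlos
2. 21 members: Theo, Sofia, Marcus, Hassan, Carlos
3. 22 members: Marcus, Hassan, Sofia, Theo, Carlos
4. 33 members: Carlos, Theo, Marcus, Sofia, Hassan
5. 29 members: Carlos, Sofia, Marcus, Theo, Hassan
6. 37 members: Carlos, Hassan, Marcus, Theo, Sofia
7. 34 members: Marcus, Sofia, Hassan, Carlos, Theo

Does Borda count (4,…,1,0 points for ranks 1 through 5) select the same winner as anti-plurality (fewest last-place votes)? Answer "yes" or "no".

yes

Borda — scores: Carlos 430, Sofia 422, Hassan 297, Theo 333, Marcus 588. Winner: Marcus.
Anti-plurality — last-place votes: Carlos 74, Sofia 37, Hassan 62, Theo 34, Marcus 0. Winner: Marcus.
The two methods agree.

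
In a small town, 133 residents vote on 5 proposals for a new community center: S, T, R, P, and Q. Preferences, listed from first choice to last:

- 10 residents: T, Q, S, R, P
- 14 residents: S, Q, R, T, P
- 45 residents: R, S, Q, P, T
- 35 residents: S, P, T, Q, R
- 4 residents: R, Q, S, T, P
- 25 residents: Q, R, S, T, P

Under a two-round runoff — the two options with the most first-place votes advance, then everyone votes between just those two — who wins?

Round 1 first-place votes: S 49, T 10, R 49, P 0, Q 25.
S and R advance.
Runoff: S is preferred to R by 59 voters; R by 74.
R wins the runoff.

R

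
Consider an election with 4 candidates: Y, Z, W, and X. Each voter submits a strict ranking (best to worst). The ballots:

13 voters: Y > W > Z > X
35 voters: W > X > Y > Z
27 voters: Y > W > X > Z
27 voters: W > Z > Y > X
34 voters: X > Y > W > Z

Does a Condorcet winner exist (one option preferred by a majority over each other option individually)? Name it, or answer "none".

none

Checking pairwise contests:
X beats Y 69–67.
Y beats Z 109–27.
Y beats W 74–62.
W beats X 102–34.
Every option loses at least one head-to-head, so there is no Condorcet winner.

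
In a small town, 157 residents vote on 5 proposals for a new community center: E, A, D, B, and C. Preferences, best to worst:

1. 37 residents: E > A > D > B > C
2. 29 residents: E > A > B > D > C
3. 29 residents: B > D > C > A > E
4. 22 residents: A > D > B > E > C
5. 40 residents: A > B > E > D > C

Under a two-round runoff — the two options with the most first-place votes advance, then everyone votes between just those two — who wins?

Round 1 first-place votes: E 66, A 62, D 0, B 29, C 0.
E and A advance.
Runoff: E is preferred to A by 66 voters; A by 91.
A wins the runoff.

A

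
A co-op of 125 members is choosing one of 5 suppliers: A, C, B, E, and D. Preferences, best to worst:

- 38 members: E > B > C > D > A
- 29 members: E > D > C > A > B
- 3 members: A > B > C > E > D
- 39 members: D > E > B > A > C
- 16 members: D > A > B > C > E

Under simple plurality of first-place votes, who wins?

First-place votes: A 3, C 0, B 0, E 67, D 55.
E has the most first-place votes.

E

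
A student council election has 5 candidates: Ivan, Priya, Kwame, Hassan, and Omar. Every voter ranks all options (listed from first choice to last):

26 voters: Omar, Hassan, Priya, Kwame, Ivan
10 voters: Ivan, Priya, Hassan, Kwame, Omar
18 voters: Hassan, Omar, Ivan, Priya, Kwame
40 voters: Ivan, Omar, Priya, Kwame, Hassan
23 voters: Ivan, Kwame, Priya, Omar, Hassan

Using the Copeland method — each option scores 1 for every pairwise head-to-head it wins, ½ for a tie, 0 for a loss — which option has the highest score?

Ivan

Ivan: beats Priya, Kwame, Hassan, and Omar → score 4.
Priya: beats Kwame and Hassan; loses to Ivan and Omar → score 2.
Kwame: beats Hassan; loses to Ivan, Priya, and Omar → score 1.
Hassan: loses to Ivan, Priya, Kwame, and Omar → score 0.
Omar: beats Priya, Kwame, and Hassan; loses to Ivan → score 3.
Ivan has the best pairwise record.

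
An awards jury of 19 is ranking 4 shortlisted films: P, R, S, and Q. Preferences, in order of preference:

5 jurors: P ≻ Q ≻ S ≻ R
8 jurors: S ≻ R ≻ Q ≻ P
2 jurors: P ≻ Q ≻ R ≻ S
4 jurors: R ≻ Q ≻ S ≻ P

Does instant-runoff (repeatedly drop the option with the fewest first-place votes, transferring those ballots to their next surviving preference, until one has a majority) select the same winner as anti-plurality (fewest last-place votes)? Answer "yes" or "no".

no

Instant-runoff — R1 P 7, R 4, S 8, Q 0 (Q out); R2 P 7, R 4, S 8 (R out); R3 P 7, S 12 (S winner). Winner: S.
Anti-plurality — last-place votes: P 12, R 5, S 2, Q 0. Winner: Q.
The two methods disagree.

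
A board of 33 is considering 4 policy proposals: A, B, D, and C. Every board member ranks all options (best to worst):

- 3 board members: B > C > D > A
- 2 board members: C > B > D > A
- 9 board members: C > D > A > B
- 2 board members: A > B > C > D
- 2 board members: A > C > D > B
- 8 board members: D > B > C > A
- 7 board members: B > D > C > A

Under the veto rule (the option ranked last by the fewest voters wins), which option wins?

C

Last-place votes: A 20, B 11, D 2, C 0.
C is ranked last by the fewest voters, so C wins.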